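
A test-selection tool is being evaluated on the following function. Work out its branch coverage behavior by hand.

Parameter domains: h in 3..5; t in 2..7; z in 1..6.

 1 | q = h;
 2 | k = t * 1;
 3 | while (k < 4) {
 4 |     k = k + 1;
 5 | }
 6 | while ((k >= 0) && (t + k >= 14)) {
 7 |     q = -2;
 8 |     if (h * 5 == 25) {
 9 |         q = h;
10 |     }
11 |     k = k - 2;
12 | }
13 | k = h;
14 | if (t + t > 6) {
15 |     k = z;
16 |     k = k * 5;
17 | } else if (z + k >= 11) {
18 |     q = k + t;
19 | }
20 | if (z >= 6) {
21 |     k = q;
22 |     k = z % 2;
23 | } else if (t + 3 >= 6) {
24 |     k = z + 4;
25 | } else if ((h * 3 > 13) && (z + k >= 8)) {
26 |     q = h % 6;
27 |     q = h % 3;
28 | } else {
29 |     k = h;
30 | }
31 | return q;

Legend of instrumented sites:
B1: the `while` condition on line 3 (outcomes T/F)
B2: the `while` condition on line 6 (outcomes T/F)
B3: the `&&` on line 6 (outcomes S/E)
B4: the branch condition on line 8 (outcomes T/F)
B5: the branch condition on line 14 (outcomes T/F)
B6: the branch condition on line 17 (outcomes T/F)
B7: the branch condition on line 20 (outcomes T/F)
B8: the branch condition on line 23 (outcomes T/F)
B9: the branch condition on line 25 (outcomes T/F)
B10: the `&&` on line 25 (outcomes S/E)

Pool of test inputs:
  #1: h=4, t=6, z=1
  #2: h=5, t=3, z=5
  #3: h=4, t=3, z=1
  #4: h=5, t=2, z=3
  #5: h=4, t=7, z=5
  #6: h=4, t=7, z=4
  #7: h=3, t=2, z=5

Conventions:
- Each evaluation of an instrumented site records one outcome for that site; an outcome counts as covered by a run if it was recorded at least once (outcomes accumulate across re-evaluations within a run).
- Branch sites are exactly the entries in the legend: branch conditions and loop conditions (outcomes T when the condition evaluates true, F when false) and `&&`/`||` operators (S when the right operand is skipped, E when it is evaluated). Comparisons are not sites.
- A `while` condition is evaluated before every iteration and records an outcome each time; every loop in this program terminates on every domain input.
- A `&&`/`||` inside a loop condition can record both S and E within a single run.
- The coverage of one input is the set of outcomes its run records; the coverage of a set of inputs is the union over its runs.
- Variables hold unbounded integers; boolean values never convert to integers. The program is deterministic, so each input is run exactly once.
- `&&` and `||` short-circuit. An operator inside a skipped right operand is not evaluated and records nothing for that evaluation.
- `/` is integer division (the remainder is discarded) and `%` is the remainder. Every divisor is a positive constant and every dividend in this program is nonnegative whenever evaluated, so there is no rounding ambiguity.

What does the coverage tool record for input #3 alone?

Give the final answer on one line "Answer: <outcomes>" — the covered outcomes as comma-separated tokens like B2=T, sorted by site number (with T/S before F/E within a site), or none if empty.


Running input #3 (h=4, t=3, z=1), event by event:
  B1->T, B1->F, B3->E, B2->F, B5->F, B6->F, B7->F, B8->T
collecting distinct outcomes: B1=T, B1=F, B2=F, B3=E, B5=F, B6=F, B7=F, B8=T
Answer: B1=T, B1=F, B2=F, B3=E, B5=F, B6=F, B7=F, B8=T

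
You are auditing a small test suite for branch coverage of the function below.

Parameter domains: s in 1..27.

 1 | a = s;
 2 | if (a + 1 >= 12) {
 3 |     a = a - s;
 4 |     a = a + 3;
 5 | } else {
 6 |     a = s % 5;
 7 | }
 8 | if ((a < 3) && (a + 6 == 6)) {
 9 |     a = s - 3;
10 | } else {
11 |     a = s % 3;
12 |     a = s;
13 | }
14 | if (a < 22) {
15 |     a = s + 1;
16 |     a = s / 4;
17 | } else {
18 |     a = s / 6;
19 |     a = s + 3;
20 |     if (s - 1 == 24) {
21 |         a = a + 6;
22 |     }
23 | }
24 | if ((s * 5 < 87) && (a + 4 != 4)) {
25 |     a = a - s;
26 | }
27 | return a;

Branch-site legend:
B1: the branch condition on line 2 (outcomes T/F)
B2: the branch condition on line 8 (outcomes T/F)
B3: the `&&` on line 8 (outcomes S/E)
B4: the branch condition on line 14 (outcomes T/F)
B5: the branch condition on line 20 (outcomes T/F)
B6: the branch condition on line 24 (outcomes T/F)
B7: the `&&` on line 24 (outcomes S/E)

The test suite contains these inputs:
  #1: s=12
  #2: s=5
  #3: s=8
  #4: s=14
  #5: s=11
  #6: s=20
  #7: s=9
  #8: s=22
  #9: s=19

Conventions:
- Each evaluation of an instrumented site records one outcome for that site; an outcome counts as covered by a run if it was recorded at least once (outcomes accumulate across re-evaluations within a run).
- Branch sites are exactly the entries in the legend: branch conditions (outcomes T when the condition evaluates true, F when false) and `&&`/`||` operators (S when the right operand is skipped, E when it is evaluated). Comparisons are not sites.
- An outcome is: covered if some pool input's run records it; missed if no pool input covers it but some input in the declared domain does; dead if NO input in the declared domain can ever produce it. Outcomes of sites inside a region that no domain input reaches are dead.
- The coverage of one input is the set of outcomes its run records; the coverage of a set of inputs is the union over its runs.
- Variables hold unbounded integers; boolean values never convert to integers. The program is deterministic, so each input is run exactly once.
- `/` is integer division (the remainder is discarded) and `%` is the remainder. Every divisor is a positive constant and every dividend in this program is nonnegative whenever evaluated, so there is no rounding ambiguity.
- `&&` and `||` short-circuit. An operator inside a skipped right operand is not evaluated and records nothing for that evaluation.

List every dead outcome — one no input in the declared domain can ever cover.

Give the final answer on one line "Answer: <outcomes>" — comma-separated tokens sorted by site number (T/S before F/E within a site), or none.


sweeping the full domain (27 inputs) for each outcome:
  reachable outcomes have witnesses, e.g. B1=T (e.g. s=11), B1=F (e.g. s=1), B2=T (e.g. s=5), B2=F (e.g. s=1)
Answer: none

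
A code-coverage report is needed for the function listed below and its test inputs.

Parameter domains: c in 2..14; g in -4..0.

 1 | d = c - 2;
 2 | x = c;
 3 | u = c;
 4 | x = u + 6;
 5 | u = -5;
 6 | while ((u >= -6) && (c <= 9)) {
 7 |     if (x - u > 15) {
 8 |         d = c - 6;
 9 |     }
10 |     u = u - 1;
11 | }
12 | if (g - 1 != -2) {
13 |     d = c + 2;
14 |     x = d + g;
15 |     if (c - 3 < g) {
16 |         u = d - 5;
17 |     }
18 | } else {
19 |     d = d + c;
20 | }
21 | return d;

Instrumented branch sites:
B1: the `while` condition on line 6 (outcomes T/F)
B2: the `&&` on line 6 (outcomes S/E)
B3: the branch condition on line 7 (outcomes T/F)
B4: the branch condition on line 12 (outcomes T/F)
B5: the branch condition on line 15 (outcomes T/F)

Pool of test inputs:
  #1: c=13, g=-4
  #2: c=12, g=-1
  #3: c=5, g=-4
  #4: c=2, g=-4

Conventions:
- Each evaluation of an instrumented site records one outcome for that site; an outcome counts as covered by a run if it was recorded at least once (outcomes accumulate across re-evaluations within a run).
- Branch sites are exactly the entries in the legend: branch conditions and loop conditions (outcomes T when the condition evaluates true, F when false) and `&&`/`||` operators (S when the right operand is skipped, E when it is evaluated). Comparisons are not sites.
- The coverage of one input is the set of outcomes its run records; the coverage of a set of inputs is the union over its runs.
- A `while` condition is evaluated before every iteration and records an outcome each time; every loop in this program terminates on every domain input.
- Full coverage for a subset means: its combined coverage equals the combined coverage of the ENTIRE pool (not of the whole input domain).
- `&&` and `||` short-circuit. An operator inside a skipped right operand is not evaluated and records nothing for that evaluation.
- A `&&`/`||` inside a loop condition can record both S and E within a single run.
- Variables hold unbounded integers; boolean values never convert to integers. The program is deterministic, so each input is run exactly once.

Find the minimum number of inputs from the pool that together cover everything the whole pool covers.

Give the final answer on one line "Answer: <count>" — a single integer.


#1 (c=13, g=-4) -> B2->E, B1->F, B4->T, B5->F; covered: B1=F, B2=E, B4=T, B5=F
#2 (c=12, g=-1) -> B2->E, B1->F, B4->F; covered: B1=F, B2=E, B4=F
#3 (c=5, g=-4) -> B2->E, B1->T, B3->T, B2->E, B1->T, B3->T, B2->S, B1->F, B4->T, B5->F; covered: B1=T, B1=F, B2=S, B2=E, B3=T, B4=T, B5=F
#4 (c=2, g=-4) -> B2->E, B1->T, B3->F, B2->E, B1->T, B3->F, B2->S, B1->F, B4->T, B5->F; covered: B1=T, B1=F, B2=S, B2=E, B3=F, B4=T, B5=F
pool-wide coverage (9 outcomes): B1=T, B1=F, B2=S, B2=E, B3=T, B3=F, B4=T, B4=F, B5=F
every size-1 subset falls short of the 9 outcomes (best: 7/9)
every size-2 subset falls short of the 9 outcomes (best: 8/9)
inputs {2, 3, 4} (size 3) cover everything; no size-3 subset with a lexicographically smaller index list covers all 9
Answer: 3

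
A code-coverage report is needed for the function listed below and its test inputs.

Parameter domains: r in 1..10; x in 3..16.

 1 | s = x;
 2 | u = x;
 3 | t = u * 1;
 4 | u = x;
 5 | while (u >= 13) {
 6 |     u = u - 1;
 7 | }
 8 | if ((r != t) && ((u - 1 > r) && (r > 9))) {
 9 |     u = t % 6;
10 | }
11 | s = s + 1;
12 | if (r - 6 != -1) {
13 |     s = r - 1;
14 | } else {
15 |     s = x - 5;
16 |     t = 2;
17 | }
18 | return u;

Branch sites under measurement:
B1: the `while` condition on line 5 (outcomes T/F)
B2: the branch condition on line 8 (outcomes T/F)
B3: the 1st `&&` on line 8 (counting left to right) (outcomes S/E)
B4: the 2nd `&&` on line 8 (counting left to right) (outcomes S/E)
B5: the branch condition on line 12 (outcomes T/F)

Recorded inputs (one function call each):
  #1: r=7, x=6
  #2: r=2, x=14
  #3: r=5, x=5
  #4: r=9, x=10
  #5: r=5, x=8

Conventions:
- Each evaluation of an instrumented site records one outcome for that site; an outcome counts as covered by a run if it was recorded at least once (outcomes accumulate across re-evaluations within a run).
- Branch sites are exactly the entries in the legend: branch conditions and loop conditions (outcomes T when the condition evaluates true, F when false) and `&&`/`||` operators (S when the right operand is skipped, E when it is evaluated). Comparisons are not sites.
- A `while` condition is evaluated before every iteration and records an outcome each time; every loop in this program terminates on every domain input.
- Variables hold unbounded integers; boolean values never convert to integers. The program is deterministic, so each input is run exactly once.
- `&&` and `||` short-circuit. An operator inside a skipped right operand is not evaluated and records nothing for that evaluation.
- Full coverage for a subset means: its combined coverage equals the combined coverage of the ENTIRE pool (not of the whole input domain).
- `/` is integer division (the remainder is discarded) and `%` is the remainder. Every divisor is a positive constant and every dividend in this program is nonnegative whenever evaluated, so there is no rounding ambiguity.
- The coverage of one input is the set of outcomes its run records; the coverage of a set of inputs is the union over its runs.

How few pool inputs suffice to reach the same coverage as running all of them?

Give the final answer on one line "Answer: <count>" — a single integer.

#1 (r=7, x=6) -> covered: B1=F, B2=F, B3=E, B4=S, B5=T
#2 (r=2, x=14) -> covered: B1=T, B1=F, B2=F, B3=E, B4=E, B5=T
#3 (r=5, x=5) -> covered: B1=F, B2=F, B3=S, B5=F
#4 (r=9, x=10) -> covered: B1=F, B2=F, B3=E, B4=S, B5=T
#5 (r=5, x=8) -> covered: B1=F, B2=F, B3=E, B4=E, B5=F
the full pool covers 9 outcomes: B1=T, B1=F, B2=F, B3=S, B3=E, B4=S, B4=E, B5=T, B5=F
every size-1 subset falls short of the 9 outcomes (best: 6/9)
every size-2 subset falls short of the 9 outcomes (best: 8/9)
size 3: inputs {1, 2, 3} cover all 9 outcomes, and no lexicographically smaller subset of this size does

Answer: 3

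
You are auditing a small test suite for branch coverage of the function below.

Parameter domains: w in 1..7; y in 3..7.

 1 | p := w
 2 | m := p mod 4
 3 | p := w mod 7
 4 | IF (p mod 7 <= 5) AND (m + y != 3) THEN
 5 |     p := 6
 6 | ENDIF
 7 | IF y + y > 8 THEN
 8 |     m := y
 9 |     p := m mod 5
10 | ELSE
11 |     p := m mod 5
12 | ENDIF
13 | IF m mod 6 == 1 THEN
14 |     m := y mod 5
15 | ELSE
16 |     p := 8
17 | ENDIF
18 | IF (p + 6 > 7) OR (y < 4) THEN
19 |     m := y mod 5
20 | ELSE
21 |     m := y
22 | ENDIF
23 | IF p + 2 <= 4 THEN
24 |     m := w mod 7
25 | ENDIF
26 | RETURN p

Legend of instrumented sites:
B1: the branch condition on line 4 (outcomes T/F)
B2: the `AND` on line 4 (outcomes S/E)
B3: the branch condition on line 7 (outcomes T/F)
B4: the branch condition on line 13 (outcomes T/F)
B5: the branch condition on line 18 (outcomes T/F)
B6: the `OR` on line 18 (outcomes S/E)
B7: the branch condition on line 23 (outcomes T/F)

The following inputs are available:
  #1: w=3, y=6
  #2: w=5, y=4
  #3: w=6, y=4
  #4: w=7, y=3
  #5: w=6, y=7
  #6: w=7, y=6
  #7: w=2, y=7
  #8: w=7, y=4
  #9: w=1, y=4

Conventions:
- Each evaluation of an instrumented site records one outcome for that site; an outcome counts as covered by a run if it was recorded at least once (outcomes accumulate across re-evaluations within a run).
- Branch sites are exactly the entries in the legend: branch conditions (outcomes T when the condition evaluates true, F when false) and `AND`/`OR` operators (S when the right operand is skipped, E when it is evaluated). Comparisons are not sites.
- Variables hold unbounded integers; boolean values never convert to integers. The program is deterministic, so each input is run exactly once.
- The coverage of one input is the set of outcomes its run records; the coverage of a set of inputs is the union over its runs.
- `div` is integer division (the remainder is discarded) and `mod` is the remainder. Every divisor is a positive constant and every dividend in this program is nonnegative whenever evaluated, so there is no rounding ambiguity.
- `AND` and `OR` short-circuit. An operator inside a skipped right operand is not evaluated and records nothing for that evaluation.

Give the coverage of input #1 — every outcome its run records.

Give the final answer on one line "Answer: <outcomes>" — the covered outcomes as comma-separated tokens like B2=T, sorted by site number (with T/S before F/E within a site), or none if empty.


Simulating input #1 (w=3, y=6) step by step:
  B2->E, B1->T, B3->T, B4->F, B6->S, B5->T, B7->F
collecting distinct outcomes: B1=T, B2=E, B3=T, B4=F, B5=T, B6=S, B7=F
Answer: B1=T, B2=E, B3=T, B4=F, B5=T, B6=S, B7=F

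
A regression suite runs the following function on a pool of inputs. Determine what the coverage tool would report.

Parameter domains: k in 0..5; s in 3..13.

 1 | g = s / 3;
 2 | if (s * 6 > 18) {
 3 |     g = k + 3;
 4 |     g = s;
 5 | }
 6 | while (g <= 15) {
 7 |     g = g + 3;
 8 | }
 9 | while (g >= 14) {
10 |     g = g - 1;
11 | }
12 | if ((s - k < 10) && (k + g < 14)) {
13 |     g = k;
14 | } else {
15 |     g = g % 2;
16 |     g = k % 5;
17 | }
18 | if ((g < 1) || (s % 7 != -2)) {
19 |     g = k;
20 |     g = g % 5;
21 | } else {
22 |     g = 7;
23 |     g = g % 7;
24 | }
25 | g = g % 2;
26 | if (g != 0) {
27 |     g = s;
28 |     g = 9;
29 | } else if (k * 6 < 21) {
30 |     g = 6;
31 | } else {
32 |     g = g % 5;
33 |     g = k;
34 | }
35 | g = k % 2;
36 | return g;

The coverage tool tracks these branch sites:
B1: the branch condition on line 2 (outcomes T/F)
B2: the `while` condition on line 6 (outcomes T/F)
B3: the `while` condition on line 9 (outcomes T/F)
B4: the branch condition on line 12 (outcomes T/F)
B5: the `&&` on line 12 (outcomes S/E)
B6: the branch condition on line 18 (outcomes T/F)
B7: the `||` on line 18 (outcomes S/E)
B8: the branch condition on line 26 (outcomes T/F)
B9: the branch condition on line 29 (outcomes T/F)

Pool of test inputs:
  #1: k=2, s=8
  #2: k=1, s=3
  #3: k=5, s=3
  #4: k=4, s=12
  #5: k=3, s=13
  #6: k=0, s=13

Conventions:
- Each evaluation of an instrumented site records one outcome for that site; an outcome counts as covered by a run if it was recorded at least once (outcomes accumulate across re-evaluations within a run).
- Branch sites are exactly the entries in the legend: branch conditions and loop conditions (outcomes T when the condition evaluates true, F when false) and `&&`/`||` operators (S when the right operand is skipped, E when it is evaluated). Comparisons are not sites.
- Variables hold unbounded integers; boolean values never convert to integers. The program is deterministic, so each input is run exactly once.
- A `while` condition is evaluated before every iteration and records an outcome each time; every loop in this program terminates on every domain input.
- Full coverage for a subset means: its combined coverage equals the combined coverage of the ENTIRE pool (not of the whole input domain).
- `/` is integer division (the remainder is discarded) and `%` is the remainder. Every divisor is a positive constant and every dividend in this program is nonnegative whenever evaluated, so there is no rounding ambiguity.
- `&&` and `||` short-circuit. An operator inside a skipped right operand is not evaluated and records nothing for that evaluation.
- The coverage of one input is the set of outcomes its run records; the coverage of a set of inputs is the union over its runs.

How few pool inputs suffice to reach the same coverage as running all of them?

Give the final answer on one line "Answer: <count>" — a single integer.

input #1, k=2, s=8: events B1->T, B2->T, B2->T, B2->T, B2->F, B3->T, B3->T, B3->T, B3->T, B3->F, B5->E, B4->F, B7->E, B6->T, ...; outcomes B1=T, B2=T, B2=F, B3=T, B3=F, B4=F, B5=E, B6=T, B7=E, B8=F, B9=T
input #2, k=1, s=3: events B1->F, B2->T, B2->T, B2->T, B2->T, B2->T, B2->F, B3->T, B3->T, B3->T, B3->F, B5->E, B4->F, B7->E, ...; outcomes B1=F, B2=T, B2=F, B3=T, B3=F, B4=F, B5=E, B6=T, B7=E, B8=T
input #3, k=5, s=3: events B1->F, B2->T, B2->T, B2->T, B2->T, B2->T, B2->F, B3->T, B3->T, B3->T, B3->F, B5->E, B4->F, B7->S, ...; outcomes B1=F, B2=T, B2=F, B3=T, B3=F, B4=F, B5=E, B6=T, B7=S, B8=F, B9=F
input #4, k=4, s=12: events B1->T, B2->T, B2->T, B2->F, B3->T, B3->T, B3->T, B3->T, B3->T, B3->F, B5->E, B4->F, B7->E, B6->T, ...; outcomes B1=T, B2=T, B2=F, B3=T, B3=F, B4=F, B5=E, B6=T, B7=E, B8=F, B9=F
input #5, k=3, s=13: events B1->T, B2->T, B2->F, B3->T, B3->T, B3->T, B3->F, B5->S, B4->F, B7->E, B6->T, B8->T; outcomes B1=T, B2=T, B2=F, B3=T, B3=F, B4=F, B5=S, B6=T, B7=E, B8=T
input #6, k=0, s=13: events B1->T, B2->T, B2->F, B3->T, B3->T, B3->T, B3->F, B5->S, B4->F, B7->S, B6->T, B8->F, B9->T; outcomes B1=T, B2=T, B2=F, B3=T, B3=F, B4=F, B5=S, B6=T, B7=S, B8=F, B9=T
the full pool covers 16 outcomes: B1=T, B1=F, B2=T, B2=F, B3=T, B3=F, B4=F, B5=S, B5=E, B6=T, B7=S, B7=E, B8=T, B8=F, B9=T, B9=F
no size-1 subset reaches all 16 outcomes (best union: 11/16)
no size-2 subset reaches all 16 outcomes (best union: 15/16)
size 3: inputs {1, 3, 5} cover all 16 outcomes, and no lexicographically smaller subset of this size does

Answer: 3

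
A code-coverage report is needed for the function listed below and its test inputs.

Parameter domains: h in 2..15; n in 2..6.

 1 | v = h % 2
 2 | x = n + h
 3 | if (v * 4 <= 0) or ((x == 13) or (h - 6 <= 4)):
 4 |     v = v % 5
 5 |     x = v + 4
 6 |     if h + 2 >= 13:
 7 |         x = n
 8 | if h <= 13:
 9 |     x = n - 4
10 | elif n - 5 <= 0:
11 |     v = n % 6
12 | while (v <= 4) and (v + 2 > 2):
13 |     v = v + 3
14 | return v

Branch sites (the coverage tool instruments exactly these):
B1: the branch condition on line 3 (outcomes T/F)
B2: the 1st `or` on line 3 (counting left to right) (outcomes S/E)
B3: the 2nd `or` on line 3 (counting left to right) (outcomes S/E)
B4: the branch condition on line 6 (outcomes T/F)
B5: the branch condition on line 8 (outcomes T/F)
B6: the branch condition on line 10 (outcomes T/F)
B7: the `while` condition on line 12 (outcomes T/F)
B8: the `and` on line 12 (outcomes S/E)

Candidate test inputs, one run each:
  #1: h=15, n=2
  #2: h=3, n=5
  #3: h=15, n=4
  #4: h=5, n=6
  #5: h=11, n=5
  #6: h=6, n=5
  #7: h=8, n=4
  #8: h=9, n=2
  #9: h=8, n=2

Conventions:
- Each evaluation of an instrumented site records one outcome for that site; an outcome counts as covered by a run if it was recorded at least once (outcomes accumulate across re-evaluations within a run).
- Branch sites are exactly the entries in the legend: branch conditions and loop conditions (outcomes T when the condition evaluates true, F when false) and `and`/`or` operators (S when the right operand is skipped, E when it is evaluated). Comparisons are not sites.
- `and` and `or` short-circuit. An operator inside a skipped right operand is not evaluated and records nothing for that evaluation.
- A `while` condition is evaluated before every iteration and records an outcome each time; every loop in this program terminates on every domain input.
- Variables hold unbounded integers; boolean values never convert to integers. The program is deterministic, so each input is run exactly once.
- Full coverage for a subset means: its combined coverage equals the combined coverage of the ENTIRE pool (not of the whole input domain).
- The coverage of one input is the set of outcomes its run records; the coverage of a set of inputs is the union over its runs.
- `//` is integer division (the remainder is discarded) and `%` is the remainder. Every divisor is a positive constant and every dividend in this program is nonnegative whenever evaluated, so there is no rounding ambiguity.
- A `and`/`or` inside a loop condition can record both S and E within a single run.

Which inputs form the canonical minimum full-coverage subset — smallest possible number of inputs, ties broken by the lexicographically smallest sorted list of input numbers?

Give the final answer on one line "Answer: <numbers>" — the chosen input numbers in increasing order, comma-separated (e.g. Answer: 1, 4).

#1 (h=15, n=2) -> B2->E, B3->E, B1->F, B5->F, B6->T, B8->E, B7->T, B8->S, B7->F; covered: B1=F, B2=E, B3=E, B5=F, B6=T, B7=T, B7=F, B8=S, B8=E
#2 (h=3, n=5) -> B2->E, B3->E, B1->T, B4->F, B5->T, B8->E, B7->T, B8->E, B7->T, B8->S, B7->F; covered: B1=T, B2=E, B3=E, B4=F, B5=T, B7=T, B7=F, B8=S, B8=E
#3 (h=15, n=4) -> B2->E, B3->E, B1->F, B5->F, B6->T, B8->E, B7->T, B8->S, B7->F; covered: B1=F, B2=E, B3=E, B5=F, B6=T, B7=T, B7=F, B8=S, B8=E
#4 (h=5, n=6) -> B2->E, B3->E, B1->T, B4->F, B5->T, B8->E, B7->T, B8->E, B7->T, B8->S, B7->F; covered: B1=T, B2=E, B3=E, B4=F, B5=T, B7=T, B7=F, B8=S, B8=E
#5 (h=11, n=5) -> B2->E, B3->E, B1->F, B5->T, B8->E, B7->T, B8->E, B7->T, B8->S, B7->F; covered: B1=F, B2=E, B3=E, B5=T, B7=T, B7=F, B8=S, B8=E
#6 (h=6, n=5) -> B2->S, B1->T, B4->F, B5->T, B8->E, B7->F; covered: B1=T, B2=S, B4=F, B5=T, B7=F, B8=E
#7 (h=8, n=4) -> B2->S, B1->T, B4->F, B5->T, B8->E, B7->F; covered: B1=T, B2=S, B4=F, B5=T, B7=F, B8=E
#8 (h=9, n=2) -> B2->E, B3->E, B1->T, B4->F, B5->T, B8->E, B7->T, B8->E, B7->T, B8->S, B7->F; covered: B1=T, B2=E, B3=E, B4=F, B5=T, B7=T, B7=F, B8=S, B8=E
#9 (h=8, n=2) -> B2->S, B1->T, B4->F, B5->T, B8->E, B7->F; covered: B1=T, B2=S, B4=F, B5=T, B7=F, B8=E
union over all inputs: B1=T, B1=F, B2=S, B2=E, B3=E, B4=F, B5=T, B5=F, B6=T, B7=T, B7=F, B8=S, B8=E (13 outcomes)
size 1 is not enough: best union over all size-1 subsets is 9/13
inputs {1, 6} (size 2) cover everything; no size-2 subset with a lexicographically smaller index list covers all 13

Answer: 1, 6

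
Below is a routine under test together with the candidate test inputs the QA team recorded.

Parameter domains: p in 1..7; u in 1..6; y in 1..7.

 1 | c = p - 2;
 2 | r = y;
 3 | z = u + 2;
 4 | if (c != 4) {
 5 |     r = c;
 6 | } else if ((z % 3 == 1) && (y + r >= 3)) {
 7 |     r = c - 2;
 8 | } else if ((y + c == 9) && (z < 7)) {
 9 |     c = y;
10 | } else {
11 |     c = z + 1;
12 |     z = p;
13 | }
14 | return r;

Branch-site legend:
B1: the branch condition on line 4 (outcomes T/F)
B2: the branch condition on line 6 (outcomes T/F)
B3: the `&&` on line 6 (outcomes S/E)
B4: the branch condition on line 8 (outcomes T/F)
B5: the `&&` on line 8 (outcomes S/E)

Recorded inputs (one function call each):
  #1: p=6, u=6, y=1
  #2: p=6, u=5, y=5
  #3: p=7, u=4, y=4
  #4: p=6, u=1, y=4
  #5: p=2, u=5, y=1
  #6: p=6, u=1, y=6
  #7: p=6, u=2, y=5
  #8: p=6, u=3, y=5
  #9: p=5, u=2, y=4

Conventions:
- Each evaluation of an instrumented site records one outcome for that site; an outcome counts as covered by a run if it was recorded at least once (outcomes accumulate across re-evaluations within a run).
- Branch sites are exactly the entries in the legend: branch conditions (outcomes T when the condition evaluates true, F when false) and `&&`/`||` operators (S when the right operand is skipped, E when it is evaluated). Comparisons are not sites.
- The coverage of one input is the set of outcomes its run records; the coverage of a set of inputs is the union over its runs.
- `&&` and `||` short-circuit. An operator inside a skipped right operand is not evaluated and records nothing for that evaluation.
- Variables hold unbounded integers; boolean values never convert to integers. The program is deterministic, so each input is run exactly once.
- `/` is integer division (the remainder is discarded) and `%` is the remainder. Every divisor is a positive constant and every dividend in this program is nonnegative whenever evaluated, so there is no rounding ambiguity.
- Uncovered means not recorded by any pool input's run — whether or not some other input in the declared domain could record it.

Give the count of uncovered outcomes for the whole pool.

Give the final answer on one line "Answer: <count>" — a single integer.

input #1, p=6, u=6, y=1: events B1->F, B3->S, B2->F, B5->S, B4->F; outcomes B1=F, B2=F, B3=S, B4=F, B5=S
input #2, p=6, u=5, y=5: events B1->F, B3->E, B2->T; outcomes B1=F, B2=T, B3=E
input #3, p=7, u=4, y=4: events B1->T; outcomes B1=T
input #4, p=6, u=1, y=4: events B1->F, B3->S, B2->F, B5->S, B4->F; outcomes B1=F, B2=F, B3=S, B4=F, B5=S
input #5, p=2, u=5, y=1: events B1->T; outcomes B1=T
input #6, p=6, u=1, y=6: events B1->F, B3->S, B2->F, B5->S, B4->F; outcomes B1=F, B2=F, B3=S, B4=F, B5=S
input #7, p=6, u=2, y=5: events B1->F, B3->E, B2->T; outcomes B1=F, B2=T, B3=E
input #8, p=6, u=3, y=5: events B1->F, B3->S, B2->F, B5->E, B4->T; outcomes B1=F, B2=F, B3=S, B4=T, B5=E
input #9, p=5, u=2, y=4: events B1->T; outcomes B1=T
union over the pool: B1=T, B1=F, B2=T, B2=F, B3=S, B3=E, B4=T, B4=F, B5=S, B5=E
uncovered (0 of 10): none

Answer: 0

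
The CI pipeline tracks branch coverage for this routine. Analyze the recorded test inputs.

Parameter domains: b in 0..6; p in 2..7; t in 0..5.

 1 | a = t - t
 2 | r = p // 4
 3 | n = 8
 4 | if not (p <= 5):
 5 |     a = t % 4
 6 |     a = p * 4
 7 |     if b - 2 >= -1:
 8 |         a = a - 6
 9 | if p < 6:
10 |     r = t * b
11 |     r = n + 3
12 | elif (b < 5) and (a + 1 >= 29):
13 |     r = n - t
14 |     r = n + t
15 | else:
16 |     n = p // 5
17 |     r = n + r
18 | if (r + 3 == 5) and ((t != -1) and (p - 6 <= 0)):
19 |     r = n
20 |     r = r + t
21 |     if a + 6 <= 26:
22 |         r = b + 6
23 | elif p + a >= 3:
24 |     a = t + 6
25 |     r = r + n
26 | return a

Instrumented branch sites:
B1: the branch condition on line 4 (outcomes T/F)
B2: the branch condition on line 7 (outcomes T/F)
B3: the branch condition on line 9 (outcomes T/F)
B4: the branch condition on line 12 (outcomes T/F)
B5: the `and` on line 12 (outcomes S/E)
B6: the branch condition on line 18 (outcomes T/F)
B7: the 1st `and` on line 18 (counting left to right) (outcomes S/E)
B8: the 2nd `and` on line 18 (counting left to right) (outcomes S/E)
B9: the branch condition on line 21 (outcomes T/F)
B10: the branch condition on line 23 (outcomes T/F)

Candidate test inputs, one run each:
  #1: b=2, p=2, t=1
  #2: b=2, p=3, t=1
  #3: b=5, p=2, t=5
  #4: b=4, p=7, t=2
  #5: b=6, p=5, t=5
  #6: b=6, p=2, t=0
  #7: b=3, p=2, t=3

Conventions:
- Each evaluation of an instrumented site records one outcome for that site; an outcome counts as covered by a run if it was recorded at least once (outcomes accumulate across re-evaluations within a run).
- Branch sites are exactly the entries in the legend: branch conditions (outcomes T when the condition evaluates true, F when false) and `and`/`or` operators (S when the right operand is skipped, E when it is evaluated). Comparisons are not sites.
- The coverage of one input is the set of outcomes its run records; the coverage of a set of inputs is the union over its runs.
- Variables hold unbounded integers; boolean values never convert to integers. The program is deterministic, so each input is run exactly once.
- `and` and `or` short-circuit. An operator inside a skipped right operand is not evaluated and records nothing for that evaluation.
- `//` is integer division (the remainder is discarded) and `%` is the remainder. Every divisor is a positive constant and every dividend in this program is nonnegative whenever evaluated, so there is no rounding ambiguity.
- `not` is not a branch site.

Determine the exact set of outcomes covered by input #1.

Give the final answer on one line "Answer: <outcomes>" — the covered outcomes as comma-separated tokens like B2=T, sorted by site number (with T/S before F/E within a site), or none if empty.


Running input #1 (b=2, p=2, t=1), event by event:
  B1->F, B3->T, B7->S, B6->F, B10->F
deduplicating events, the covered set is: B1=F, B3=T, B6=F, B7=S, B10=F
Answer: B1=F, B3=T, B6=F, B7=S, B10=F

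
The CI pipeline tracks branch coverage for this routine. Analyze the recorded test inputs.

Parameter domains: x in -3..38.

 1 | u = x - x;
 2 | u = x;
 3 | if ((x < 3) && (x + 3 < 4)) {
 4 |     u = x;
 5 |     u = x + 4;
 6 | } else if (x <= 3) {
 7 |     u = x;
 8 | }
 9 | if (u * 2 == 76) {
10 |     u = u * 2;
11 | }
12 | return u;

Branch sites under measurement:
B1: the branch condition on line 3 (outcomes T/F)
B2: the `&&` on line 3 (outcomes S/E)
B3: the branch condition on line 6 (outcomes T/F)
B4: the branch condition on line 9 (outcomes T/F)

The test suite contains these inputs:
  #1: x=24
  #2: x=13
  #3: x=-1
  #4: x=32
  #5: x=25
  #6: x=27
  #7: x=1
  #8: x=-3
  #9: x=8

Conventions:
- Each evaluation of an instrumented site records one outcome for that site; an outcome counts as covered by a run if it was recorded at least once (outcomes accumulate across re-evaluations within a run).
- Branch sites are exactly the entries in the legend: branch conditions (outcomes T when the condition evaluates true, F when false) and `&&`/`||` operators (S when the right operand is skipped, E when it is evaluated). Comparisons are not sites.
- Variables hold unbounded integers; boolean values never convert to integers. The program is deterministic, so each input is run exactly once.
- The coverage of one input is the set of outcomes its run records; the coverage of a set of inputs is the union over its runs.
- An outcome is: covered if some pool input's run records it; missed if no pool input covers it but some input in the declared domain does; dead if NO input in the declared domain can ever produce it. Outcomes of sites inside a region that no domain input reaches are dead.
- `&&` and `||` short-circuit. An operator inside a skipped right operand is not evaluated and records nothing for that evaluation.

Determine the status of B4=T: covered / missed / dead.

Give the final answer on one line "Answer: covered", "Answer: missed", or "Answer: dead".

no pool input records B4=T
but domain input (x=38) does record it -> reachable, so missed

Answer: missed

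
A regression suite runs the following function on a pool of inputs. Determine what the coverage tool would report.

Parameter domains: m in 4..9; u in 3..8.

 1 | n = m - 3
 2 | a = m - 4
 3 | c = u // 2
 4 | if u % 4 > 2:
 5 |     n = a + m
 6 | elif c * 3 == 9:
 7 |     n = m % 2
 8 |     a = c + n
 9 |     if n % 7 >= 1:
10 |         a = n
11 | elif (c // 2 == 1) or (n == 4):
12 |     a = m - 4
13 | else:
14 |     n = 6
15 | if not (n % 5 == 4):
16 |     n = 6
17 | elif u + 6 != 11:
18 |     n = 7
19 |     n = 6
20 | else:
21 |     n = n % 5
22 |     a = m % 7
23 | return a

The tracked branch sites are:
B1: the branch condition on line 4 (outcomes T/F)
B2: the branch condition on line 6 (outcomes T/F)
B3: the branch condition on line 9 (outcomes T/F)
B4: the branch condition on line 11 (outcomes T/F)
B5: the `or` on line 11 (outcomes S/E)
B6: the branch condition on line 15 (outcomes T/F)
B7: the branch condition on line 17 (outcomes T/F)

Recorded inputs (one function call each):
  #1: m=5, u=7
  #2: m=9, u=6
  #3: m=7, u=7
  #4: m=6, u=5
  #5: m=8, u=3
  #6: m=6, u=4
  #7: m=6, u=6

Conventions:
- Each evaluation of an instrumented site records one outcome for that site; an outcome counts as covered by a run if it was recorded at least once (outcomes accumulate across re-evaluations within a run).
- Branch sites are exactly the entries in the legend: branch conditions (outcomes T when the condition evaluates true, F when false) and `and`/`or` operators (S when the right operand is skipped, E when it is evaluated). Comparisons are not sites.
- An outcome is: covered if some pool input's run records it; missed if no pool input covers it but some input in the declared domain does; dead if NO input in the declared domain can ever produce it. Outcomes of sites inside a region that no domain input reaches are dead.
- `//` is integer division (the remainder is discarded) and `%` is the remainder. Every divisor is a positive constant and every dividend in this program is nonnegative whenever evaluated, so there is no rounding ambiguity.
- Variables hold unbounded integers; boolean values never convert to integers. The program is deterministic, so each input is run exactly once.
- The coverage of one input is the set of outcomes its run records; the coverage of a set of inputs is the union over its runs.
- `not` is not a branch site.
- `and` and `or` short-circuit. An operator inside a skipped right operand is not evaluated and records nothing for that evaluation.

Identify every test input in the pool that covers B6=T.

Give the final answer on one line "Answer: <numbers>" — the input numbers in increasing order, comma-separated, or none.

input #1 (m=5, u=7): covers B6=T
input #2 (m=9, u=6): covers B6=T
input #3 (m=7, u=7): covers B6=T
input #4 (m=6, u=5): covers B6=T
input #5 (m=8, u=3): covers B6=T
input #6 (m=6, u=4): covers B6=T
input #7 (m=6, u=6): covers B6=T

Answer: 1, 2, 3, 4, 5, 6, 7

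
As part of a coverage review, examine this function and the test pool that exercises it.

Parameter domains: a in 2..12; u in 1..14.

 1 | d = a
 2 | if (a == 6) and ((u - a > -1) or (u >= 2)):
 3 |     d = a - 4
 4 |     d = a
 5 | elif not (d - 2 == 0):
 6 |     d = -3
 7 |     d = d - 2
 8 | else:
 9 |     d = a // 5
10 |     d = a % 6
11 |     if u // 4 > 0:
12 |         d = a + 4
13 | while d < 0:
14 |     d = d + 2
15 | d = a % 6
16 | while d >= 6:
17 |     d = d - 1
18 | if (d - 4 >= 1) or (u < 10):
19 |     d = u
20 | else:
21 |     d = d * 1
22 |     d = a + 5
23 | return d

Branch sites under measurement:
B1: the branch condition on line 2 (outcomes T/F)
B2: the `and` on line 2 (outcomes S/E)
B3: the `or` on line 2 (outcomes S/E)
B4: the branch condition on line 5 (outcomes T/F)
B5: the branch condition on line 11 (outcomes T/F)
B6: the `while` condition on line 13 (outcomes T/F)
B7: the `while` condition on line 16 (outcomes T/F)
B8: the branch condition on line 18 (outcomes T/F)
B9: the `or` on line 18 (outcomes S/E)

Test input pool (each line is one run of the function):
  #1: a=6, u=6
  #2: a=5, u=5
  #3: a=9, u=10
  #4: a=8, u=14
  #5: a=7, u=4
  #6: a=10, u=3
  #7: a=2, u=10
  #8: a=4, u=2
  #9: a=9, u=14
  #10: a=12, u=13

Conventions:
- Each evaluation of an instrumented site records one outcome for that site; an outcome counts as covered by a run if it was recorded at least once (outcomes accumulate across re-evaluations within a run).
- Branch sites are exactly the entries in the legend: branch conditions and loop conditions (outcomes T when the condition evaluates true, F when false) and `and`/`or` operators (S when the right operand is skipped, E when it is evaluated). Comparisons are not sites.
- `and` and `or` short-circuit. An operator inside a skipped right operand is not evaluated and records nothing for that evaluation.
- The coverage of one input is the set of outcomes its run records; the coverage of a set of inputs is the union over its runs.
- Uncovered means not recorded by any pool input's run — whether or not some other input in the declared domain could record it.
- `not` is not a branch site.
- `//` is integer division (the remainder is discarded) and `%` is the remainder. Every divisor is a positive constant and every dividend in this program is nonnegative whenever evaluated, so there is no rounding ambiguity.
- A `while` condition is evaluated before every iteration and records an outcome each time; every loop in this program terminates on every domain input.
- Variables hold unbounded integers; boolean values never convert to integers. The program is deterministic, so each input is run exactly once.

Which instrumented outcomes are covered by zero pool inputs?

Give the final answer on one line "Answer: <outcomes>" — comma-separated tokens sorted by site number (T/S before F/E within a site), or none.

#1 (a=6, u=6) -> B2->E, B3->S, B1->T, B6->F, B7->F, B9->E, B8->T; covered: B1=T, B2=E, B3=S, B6=F, B7=F, B8=T, B9=E
#2 (a=5, u=5) -> B2->S, B1->F, B4->T, B6->T, B6->T, B6->T, B6->F, B7->F, B9->S, B8->T; covered: B1=F, B2=S, B4=T, B6=T, B6=F, B7=F, B8=T, B9=S
#3 (a=9, u=10) -> B2->S, B1->F, B4->T, B6->T, B6->T, B6->T, B6->F, B7->F, B9->E, B8->F; covered: B1=F, B2=S, B4=T, B6=T, B6=F, B7=F, B8=F, B9=E
#4 (a=8, u=14) -> B2->S, B1->F, B4->T, B6->T, B6->T, B6->T, B6->F, B7->F, B9->E, B8->F; covered: B1=F, B2=S, B4=T, B6=T, B6=F, B7=F, B8=F, B9=E
#5 (a=7, u=4) -> B2->S, B1->F, B4->T, B6->T, B6->T, B6->T, B6->F, B7->F, B9->E, B8->T; covered: B1=F, B2=S, B4=T, B6=T, B6=F, B7=F, B8=T, B9=E
#6 (a=10, u=3) -> B2->S, B1->F, B4->T, B6->T, B6->T, B6->T, B6->F, B7->F, B9->E, B8->T; covered: B1=F, B2=S, B4=T, B6=T, B6=F, B7=F, B8=T, B9=E
#7 (a=2, u=10) -> B2->S, B1->F, B4->F, B5->T, B6->F, B7->F, B9->E, B8->F; covered: B1=F, B2=S, B4=F, B5=T, B6=F, B7=F, B8=F, B9=E
#8 (a=4, u=2) -> B2->S, B1->F, B4->T, B6->T, B6->T, B6->T, B6->F, B7->F, B9->E, B8->T; covered: B1=F, B2=S, B4=T, B6=T, B6=F, B7=F, B8=T, B9=E
#9 (a=9, u=14) -> B2->S, B1->F, B4->T, B6->T, B6->T, B6->T, B6->F, B7->F, B9->E, B8->F; covered: B1=F, B2=S, B4=T, B6=T, B6=F, B7=F, B8=F, B9=E
#10 (a=12, u=13) -> B2->S, B1->F, B4->T, B6->T, B6->T, B6->T, B6->F, B7->F, B9->E, B8->F; covered: B1=F, B2=S, B4=T, B6=T, B6=F, B7=F, B8=F, B9=E
union over the pool: B1=T, B1=F, B2=S, B2=E, B3=S, B4=T, B4=F, B5=T, B6=T, B6=F, B7=F, B8=T, B8=F, B9=S, B9=E
uncovered (3 of 18): B3=E, B5=F, B7=T

Answer: B3=E, B5=F, B7=T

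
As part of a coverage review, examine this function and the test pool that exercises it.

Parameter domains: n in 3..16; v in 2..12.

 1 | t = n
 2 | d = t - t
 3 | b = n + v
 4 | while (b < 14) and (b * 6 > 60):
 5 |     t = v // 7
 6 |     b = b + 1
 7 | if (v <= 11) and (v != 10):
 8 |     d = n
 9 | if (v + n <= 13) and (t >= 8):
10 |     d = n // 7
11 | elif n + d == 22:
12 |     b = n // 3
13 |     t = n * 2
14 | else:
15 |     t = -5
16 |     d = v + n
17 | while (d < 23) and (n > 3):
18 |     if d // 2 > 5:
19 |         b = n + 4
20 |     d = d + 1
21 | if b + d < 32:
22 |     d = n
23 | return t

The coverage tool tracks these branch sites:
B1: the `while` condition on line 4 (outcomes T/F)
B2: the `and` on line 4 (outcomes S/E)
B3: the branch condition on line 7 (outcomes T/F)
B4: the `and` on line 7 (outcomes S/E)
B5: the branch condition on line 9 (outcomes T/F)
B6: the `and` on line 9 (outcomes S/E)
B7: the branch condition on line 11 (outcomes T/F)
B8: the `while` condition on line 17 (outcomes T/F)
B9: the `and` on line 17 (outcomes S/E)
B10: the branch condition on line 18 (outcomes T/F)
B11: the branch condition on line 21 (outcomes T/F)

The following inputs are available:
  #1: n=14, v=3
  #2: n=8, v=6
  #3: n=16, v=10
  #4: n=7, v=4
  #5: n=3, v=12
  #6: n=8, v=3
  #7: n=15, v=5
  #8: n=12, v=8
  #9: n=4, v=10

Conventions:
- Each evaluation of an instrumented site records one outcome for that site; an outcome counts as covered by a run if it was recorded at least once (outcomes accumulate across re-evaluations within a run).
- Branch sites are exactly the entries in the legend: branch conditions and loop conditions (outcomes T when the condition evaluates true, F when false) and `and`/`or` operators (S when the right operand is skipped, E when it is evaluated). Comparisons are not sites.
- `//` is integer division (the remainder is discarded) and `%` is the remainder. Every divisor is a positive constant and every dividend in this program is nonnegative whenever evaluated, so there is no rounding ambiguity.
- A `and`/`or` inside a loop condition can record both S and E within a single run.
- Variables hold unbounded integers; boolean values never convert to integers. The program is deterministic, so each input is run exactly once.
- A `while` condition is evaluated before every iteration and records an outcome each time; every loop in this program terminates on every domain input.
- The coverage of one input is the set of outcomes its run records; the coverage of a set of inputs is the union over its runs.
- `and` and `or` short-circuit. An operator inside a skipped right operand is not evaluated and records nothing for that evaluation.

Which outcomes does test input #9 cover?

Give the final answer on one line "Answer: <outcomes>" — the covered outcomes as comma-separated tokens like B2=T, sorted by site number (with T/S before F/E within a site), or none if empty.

Simulating input #9 (n=4, v=10) step by step:
  B2->S, B1->F, B4->E, B3->F, B6->S, B5->F, B7->F, B9->E, B8->T, B10->T
  B9->E, B8->T, B10->T, B9->E, B8->T, B10->T, B9->E, B8->T, B10->T, B9->E
  B8->T, B10->T, B9->E, B8->T, B10->T, B9->E, B8->T, B10->T, B9->E, B8->T
  B10->T, B9->E, B8->T, B10->T, B9->S, B8->F, B11->T
distinct outcomes covered: B1=F, B2=S, B3=F, B4=E, B5=F, B6=S, B7=F, B8=T, B8=F, B9=S, B9=E, B10=T, B11=T

Answer: B1=F, B2=S, B3=F, B4=E, B5=F, B6=S, B7=F, B8=T, B8=F, B9=S, B9=E, B10=T, B11=T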